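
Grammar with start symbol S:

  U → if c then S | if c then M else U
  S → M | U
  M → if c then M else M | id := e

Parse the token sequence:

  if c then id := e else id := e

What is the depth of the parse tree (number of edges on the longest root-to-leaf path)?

[S [M if c then [M id := e] else [M id := e]]]

3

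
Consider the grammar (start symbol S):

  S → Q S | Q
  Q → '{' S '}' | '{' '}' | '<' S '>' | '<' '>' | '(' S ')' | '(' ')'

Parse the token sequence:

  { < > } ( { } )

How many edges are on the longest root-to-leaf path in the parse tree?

[S [Q { [S [Q < >]] }] [S [Q ( [S [Q { }]] )]]]

5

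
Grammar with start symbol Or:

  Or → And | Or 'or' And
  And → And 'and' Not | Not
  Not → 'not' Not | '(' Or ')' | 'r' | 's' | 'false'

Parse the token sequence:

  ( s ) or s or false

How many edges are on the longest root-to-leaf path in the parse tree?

8

[Or [Or [Or [And [Not ( [Or [And [Not s]]] )]]] or [And [Not s]]] or [And [Not false]]]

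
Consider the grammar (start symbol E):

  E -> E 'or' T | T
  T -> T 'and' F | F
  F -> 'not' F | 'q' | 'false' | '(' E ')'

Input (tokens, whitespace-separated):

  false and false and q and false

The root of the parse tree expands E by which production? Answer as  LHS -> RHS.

E -> T

[E [T [T [T [T [F false]] and [F false]] and [F q]] and [F false]]]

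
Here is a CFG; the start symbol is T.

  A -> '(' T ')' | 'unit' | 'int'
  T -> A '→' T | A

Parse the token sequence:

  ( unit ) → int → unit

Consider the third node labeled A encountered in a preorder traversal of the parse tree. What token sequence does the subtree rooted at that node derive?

[T [A ( [T [A unit]] )] → [T [A int] → [T [A unit]]]]

int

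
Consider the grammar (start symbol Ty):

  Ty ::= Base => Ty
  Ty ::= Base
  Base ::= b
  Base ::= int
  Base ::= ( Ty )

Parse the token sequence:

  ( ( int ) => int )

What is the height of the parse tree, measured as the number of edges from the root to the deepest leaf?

[Ty [Base ( [Ty [Base ( [Ty [Base int]] )] => [Ty [Base int]]] )]]

6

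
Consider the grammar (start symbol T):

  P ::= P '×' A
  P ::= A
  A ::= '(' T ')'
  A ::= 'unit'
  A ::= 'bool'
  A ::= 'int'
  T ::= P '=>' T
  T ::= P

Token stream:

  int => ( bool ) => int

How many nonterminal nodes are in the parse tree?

12

[T [P [A int]] => [T [P [A ( [T [P [A bool]]] )]] => [T [P [A int]]]]]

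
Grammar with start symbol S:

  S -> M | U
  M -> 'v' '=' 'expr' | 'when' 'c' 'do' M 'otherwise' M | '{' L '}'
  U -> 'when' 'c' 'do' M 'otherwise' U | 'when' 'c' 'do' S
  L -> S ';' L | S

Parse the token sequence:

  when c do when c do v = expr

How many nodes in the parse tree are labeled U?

2

[S [U when c do [S [U when c do [S [M v = expr]]]]]]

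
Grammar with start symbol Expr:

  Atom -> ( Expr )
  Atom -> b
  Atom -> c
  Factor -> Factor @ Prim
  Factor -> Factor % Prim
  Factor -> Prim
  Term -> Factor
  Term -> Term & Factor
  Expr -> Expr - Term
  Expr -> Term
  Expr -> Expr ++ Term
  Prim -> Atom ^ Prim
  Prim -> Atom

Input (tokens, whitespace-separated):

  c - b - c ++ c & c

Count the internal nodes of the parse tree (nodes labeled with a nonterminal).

[Expr [Expr [Expr [Expr [Term [Factor [Prim [Atom c]]]]] - [Term [Factor [Prim [Atom b]]]]] - [Term [Factor [Prim [Atom c]]]]] ++ [Term [Term [Factor [Prim [Atom c]]]] & [Factor [Prim [Atom c]]]]]

24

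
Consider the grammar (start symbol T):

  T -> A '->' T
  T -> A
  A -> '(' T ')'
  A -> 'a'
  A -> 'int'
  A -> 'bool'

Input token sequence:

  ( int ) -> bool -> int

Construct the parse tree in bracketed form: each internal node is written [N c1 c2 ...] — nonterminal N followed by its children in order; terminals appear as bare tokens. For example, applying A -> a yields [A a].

T
A -> T
( T ) -> T
( A ) -> T
( int ) -> T
( int ) -> A -> T
( int ) -> bool -> T
( int ) -> bool -> A
( int ) -> bool -> int

[T [A ( [T [A int]] )] -> [T [A bool] -> [T [A int]]]]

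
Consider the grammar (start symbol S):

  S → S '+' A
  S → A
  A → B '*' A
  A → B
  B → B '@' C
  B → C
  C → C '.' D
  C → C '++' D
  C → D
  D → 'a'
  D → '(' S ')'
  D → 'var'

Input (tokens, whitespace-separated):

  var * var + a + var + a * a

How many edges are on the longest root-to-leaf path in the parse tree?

9

[S [S [S [S [A [B [C [D var]]] * [A [B [C [D var]]]]]] + [A [B [C [D a]]]]] + [A [B [C [D var]]]]] + [A [B [C [D a]]] * [A [B [C [D a]]]]]]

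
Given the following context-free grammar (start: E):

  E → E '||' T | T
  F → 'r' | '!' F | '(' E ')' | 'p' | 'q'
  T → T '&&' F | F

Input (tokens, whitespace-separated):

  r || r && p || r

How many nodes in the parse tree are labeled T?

[E [E [E [T [F r]]] || [T [T [F r]] && [F p]]] || [T [F r]]]

4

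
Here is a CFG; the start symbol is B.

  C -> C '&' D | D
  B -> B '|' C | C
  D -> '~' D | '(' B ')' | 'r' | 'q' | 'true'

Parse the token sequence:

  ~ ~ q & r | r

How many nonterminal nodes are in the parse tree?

[B [B [C [C [D ~ [D ~ [D q]]]] & [D r]]] | [C [D r]]]

10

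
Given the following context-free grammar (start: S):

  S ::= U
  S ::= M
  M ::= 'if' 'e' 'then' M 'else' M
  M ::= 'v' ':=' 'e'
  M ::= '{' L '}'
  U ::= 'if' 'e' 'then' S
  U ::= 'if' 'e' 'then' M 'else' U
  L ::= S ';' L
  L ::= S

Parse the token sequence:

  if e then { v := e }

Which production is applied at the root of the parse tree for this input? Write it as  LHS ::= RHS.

[S [U if e then [S [M { [L [S [M v := e]]] }]]]]

S ::= U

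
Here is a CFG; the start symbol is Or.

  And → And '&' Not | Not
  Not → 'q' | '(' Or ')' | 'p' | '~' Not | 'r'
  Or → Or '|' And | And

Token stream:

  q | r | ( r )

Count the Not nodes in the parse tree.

[Or [Or [Or [And [Not q]]] | [And [Not r]]] | [And [Not ( [Or [And [Not r]]] )]]]

4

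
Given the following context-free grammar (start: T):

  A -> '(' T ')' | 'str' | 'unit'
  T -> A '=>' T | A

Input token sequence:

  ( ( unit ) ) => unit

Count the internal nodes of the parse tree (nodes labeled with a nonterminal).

8

[T [A ( [T [A ( [T [A unit]] )]] )] => [T [A unit]]]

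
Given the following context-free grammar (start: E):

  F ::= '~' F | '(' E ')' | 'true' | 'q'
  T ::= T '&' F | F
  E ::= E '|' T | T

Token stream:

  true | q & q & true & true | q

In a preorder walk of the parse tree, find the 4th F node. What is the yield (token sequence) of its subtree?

true

[E [E [E [T [F true]]] | [T [T [T [T [F q]] & [F q]] & [F true]] & [F true]]] | [T [F q]]]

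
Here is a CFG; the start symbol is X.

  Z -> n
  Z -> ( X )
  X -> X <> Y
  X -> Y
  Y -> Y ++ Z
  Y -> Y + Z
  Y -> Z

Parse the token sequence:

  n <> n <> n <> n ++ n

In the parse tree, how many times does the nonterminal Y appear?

5

[X [X [X [X [Y [Z n]]] <> [Y [Z n]]] <> [Y [Z n]]] <> [Y [Y [Z n]] ++ [Z n]]]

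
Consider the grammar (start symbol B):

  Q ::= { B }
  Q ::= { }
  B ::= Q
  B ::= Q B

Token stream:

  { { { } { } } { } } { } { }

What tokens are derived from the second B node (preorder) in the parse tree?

{ { } { } } { }

[B [Q { [B [Q { [B [Q { }] [B [Q { }]]] }] [B [Q { }]]] }] [B [Q { }] [B [Q { }]]]]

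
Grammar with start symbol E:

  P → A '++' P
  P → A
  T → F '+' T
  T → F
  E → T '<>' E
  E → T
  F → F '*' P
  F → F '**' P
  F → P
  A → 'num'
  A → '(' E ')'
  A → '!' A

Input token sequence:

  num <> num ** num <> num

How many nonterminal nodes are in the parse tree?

18

[E [T [F [P [A num]]]] <> [E [T [F [F [P [A num]]] ** [P [A num]]]] <> [E [T [F [P [A num]]]]]]]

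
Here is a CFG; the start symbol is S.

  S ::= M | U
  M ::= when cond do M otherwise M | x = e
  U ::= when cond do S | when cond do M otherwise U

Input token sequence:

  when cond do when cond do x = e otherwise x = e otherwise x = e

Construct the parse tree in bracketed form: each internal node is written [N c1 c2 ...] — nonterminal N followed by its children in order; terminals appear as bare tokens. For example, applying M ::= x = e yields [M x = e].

S
M
when cond do M otherwise M
when cond do when cond do M otherwise M otherwise M
when cond do when cond do x = e otherwise M otherwise M
when cond do when cond do x = e otherwise x = e otherwise M
when cond do when cond do x = e otherwise x = e otherwise x = e

[S [M when cond do [M when cond do [M x = e] otherwise [M x = e]] otherwise [M x = e]]]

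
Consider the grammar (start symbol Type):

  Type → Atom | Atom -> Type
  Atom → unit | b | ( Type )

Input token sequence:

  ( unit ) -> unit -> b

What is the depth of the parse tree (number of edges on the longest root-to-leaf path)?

4

[Type [Atom ( [Type [Atom unit]] )] -> [Type [Atom unit] -> [Type [Atom b]]]]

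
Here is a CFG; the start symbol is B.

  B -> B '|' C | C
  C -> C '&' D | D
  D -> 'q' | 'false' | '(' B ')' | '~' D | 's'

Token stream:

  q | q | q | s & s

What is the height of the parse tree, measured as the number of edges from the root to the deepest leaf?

6

[B [B [B [B [C [D q]]] | [C [D q]]] | [C [D q]]] | [C [C [D s]] & [D s]]]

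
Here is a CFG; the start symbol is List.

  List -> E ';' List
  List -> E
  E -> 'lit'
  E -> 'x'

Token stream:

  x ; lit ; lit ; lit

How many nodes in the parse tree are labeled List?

[List [E x] ; [List [E lit] ; [List [E lit] ; [List [E lit]]]]]

4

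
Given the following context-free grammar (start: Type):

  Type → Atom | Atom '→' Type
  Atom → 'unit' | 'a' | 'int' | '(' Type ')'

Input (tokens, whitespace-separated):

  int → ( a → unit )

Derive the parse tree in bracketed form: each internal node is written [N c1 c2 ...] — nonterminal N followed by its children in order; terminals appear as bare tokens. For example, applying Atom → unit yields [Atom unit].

Type
Atom → Type
int → Type
int → Atom
int → ( Type )
int → ( Atom → Type )
int → ( a → Type )
int → ( a → Atom )
int → ( a → unit )

[Type [Atom int] → [Type [Atom ( [Type [Atom a] → [Type [Atom unit]]] )]]]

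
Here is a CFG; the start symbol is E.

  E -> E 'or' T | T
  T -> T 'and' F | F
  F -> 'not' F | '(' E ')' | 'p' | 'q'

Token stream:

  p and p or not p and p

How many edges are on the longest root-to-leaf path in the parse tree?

5

[E [E [T [T [F p]] and [F p]]] or [T [T [F not [F p]]] and [F p]]]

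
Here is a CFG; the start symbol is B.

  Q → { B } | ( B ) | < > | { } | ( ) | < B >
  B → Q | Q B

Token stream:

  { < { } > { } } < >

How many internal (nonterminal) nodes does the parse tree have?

10

[B [Q { [B [Q < [B [Q { }]] >] [B [Q { }]]] }] [B [Q < >]]]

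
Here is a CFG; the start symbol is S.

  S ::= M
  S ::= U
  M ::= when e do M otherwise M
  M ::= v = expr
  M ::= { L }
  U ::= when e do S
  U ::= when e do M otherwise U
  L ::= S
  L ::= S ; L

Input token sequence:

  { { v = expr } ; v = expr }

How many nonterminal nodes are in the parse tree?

[S [M { [L [S [M { [L [S [M v = expr]]] }]] ; [L [S [M v = expr]]]] }]]

11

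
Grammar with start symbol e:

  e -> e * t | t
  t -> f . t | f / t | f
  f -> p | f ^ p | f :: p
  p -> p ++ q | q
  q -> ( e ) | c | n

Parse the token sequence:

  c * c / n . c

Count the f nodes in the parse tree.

[e [e [t [f [p [q c]]]]] * [t [f [p [q c]]] / [t [f [p [q n]]] . [t [f [p [q c]]]]]]]

4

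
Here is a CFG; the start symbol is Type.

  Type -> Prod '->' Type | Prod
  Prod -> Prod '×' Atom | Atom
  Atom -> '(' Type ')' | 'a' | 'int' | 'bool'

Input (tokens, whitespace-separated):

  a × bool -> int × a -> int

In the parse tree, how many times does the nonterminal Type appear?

[Type [Prod [Prod [Atom a]] × [Atom bool]] -> [Type [Prod [Prod [Atom int]] × [Atom a]] -> [Type [Prod [Atom int]]]]]

3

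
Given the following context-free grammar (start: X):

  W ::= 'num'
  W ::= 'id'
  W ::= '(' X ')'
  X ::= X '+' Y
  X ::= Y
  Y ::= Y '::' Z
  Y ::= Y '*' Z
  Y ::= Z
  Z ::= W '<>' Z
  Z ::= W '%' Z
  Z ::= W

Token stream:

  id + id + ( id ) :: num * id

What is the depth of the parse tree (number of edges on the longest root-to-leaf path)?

[X [X [X [Y [Z [W id]]]] + [Y [Z [W id]]]] + [Y [Y [Y [Z [W ( [X [Y [Z [W id]]]] )]]] :: [Z [W num]]] * [Z [W id]]]]

10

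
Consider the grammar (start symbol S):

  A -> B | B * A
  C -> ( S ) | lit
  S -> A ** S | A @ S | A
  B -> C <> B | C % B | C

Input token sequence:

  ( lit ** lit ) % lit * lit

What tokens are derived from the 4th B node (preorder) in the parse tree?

[S [A [B [C ( [S [A [B [C lit]]] ** [S [A [B [C lit]]]]] )] % [B [C lit]]] * [A [B [C lit]]]]]

lit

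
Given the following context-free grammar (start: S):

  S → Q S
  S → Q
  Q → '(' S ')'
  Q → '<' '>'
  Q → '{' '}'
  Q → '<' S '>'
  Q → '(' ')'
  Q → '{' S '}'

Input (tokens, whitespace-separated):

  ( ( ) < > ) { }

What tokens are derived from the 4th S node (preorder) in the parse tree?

[S [Q ( [S [Q ( )] [S [Q < >]]] )] [S [Q { }]]]

{ }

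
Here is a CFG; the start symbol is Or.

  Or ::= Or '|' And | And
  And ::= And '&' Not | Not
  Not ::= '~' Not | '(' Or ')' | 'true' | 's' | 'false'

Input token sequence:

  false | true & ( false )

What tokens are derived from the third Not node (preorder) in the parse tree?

[Or [Or [And [Not false]]] | [And [And [Not true]] & [Not ( [Or [And [Not false]]] )]]]

( false )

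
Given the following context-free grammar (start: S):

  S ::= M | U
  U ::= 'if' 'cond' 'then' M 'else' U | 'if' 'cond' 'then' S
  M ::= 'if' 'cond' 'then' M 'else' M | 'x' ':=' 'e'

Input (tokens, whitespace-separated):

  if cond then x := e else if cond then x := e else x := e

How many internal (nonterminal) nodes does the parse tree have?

6

[S [M if cond then [M x := e] else [M if cond then [M x := e] else [M x := e]]]]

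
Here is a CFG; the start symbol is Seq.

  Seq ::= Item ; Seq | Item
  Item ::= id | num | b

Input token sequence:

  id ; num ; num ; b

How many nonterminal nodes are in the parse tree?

[Seq [Item id] ; [Seq [Item num] ; [Seq [Item num] ; [Seq [Item b]]]]]

8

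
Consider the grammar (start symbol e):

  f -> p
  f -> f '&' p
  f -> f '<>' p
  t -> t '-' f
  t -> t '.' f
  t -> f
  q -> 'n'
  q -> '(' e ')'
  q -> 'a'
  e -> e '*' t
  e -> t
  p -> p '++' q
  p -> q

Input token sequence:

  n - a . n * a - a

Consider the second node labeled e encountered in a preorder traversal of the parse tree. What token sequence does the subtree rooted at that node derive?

n - a . n

[e [e [t [t [t [f [p [q n]]]] - [f [p [q a]]]] . [f [p [q n]]]]] * [t [t [f [p [q a]]]] - [f [p [q a]]]]]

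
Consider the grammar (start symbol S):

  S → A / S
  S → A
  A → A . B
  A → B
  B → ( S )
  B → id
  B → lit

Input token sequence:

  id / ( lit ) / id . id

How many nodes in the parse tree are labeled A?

[S [A [B id]] / [S [A [B ( [S [A [B lit]]] )]] / [S [A [A [B id]] . [B id]]]]]

5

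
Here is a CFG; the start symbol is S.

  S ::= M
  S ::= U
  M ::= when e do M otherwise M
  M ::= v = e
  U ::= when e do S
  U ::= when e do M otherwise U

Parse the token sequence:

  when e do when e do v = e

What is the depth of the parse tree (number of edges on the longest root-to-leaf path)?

[S [U when e do [S [U when e do [S [M v = e]]]]]]

6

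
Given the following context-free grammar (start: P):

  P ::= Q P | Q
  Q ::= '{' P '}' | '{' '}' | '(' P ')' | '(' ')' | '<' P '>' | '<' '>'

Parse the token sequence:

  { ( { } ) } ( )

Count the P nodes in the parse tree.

[P [Q { [P [Q ( [P [Q { }]] )]] }] [P [Q ( )]]]

4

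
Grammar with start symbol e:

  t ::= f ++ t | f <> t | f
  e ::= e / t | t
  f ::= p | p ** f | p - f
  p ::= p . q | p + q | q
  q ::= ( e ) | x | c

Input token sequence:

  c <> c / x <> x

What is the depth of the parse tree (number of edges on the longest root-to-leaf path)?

7

[e [e [t [f [p [q c]]] <> [t [f [p [q c]]]]]] / [t [f [p [q x]]] <> [t [f [p [q x]]]]]]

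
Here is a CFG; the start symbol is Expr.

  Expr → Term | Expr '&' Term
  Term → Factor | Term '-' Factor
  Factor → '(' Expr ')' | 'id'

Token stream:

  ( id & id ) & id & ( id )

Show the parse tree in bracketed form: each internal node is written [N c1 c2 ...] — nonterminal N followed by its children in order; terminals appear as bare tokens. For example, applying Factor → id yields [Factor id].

Expr
Expr & Term
Expr & Term & Term
Term & Term & Term
Factor & Term & Term
( Expr ) & Term & Term
( Expr & Term ) & Term & Term
( Term & Term ) & Term & Term
( Factor & Term ) & Term & Term
( id & Term ) & Term & Term
( id & Factor ) & Term & Term
( id & id ) & Term & Term
( id & id ) & Factor & Term
( id & id ) & id & Term
( id & id ) & id & Factor
( id & id ) & id & ( Expr )
( id & id ) & id & ( Term )
( id & id ) & id & ( Factor )
( id & id ) & id & ( id )

[Expr [Expr [Expr [Term [Factor ( [Expr [Expr [Term [Factor id]]] & [Term [Factor id]]] )]]] & [Term [Factor id]]] & [Term [Factor ( [Expr [Term [Factor id]]] )]]]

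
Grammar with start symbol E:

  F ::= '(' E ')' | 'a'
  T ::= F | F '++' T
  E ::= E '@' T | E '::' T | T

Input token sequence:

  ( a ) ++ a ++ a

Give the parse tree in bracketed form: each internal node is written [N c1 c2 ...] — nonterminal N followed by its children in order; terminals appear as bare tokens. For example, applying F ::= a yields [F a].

E
T
F ++ T
( E ) ++ T
( T ) ++ T
( F ) ++ T
( a ) ++ T
( a ) ++ F ++ T
( a ) ++ a ++ T
( a ) ++ a ++ F
( a ) ++ a ++ a

[E [T [F ( [E [T [F a]]] )] ++ [T [F a] ++ [T [F a]]]]]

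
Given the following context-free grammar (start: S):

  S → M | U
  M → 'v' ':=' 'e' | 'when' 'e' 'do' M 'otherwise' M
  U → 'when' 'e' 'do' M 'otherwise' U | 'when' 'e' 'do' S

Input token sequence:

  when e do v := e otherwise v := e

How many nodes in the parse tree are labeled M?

[S [M when e do [M v := e] otherwise [M v := e]]]

3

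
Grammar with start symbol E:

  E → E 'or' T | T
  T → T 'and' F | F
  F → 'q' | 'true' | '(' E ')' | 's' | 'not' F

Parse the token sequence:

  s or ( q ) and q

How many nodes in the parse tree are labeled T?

4

[E [E [T [F s]]] or [T [T [F ( [E [T [F q]]] )]] and [F q]]]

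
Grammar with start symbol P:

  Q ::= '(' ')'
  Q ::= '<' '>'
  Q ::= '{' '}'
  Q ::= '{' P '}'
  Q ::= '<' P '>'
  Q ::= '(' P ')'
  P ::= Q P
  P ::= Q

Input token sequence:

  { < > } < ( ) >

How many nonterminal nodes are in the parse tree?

8

[P [Q { [P [Q < >]] }] [P [Q < [P [Q ( )]] >]]]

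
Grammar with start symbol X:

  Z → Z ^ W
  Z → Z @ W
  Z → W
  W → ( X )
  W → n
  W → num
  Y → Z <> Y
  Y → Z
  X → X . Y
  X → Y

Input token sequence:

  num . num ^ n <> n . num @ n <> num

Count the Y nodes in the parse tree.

[X [X [X [Y [Z [W num]]]] . [Y [Z [Z [W num]] ^ [W n]] <> [Y [Z [W n]]]]] . [Y [Z [Z [W num]] @ [W n]] <> [Y [Z [W num]]]]]

5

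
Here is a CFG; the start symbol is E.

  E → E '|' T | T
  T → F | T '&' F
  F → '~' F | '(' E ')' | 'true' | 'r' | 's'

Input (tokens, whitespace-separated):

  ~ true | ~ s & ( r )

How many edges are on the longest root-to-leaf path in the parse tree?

[E [E [T [F ~ [F true]]]] | [T [T [F ~ [F s]]] & [F ( [E [T [F r]]] )]]]

6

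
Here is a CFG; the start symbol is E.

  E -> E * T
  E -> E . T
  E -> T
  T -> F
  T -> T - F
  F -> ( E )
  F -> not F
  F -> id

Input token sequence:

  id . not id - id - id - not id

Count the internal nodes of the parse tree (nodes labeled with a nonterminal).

14

[E [E [T [F id]]] . [T [T [T [T [F not [F id]]] - [F id]] - [F id]] - [F not [F id]]]]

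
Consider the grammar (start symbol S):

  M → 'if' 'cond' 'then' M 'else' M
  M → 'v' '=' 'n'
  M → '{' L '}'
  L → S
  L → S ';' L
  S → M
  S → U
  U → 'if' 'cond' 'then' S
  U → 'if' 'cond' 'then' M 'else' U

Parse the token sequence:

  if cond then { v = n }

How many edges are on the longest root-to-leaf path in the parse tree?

[S [U if cond then [S [M { [L [S [M v = n]]] }]]]]

7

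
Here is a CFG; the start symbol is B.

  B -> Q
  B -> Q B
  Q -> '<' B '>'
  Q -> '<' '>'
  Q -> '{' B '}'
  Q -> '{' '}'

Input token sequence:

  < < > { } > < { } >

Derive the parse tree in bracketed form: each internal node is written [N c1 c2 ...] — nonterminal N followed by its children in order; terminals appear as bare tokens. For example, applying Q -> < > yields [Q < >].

[B [Q < [B [Q < >] [B [Q { }]]] >] [B [Q < [B [Q { }]] >]]]

B
Q B
< B > B
< Q B > B
< < > B > B
< < > Q > B
< < > { } > B
< < > { } > Q
< < > { } > < B >
< < > { } > < Q >
< < > { } > < { } >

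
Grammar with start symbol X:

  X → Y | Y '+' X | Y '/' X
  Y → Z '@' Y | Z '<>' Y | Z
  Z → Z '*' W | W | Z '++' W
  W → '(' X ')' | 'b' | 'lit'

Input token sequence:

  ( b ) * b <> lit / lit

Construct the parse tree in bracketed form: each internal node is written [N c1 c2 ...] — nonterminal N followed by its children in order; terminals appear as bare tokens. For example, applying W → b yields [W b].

X
Y / X
Z <> Y / X
Z * W <> Y / X
W * W <> Y / X
( X ) * W <> Y / X
( Y ) * W <> Y / X
( Z ) * W <> Y / X
( W ) * W <> Y / X
( b ) * W <> Y / X
( b ) * b <> Y / X
( b ) * b <> Z / X
( b ) * b <> W / X
( b ) * b <> lit / X
( b ) * b <> lit / Y
( b ) * b <> lit / Z
( b ) * b <> lit / W
( b ) * b <> lit / lit

[X [Y [Z [Z [W ( [X [Y [Z [W b]]]] )]] * [W b]] <> [Y [Z [W lit]]]] / [X [Y [Z [W lit]]]]]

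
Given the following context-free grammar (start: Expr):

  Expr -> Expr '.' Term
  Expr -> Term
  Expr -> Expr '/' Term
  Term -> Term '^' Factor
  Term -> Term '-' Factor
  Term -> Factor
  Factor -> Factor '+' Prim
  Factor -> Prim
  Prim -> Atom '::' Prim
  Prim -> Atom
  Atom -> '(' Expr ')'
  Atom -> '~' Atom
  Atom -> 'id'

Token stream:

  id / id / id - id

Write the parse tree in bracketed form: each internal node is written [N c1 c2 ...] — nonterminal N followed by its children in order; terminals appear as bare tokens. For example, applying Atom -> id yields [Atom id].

[Expr [Expr [Expr [Term [Factor [Prim [Atom id]]]]] / [Term [Factor [Prim [Atom id]]]]] / [Term [Term [Factor [Prim [Atom id]]]] - [Factor [Prim [Atom id]]]]]

Expr
Expr / Term
Expr / Term / Term
Term / Term / Term
Factor / Term / Term
Prim / Term / Term
Atom / Term / Term
id / Term / Term
id / Factor / Term
id / Prim / Term
id / Atom / Term
id / id / Term
id / id / Term - Factor
id / id / Factor - Factor
id / id / Prim - Factor
id / id / Atom - Factor
id / id / id - Factor
id / id / id - Prim
id / id / id - Atom
id / id / id - id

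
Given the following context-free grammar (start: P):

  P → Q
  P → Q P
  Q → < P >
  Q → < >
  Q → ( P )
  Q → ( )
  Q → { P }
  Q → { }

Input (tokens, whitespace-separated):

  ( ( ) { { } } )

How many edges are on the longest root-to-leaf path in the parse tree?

7

[P [Q ( [P [Q ( )] [P [Q { [P [Q { }]] }]]] )]]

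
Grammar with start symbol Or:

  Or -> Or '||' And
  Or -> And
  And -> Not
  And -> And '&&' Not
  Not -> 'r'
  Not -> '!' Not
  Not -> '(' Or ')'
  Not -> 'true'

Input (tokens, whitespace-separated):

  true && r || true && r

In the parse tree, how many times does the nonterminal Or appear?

[Or [Or [And [And [Not true]] && [Not r]]] || [And [And [Not true]] && [Not r]]]

2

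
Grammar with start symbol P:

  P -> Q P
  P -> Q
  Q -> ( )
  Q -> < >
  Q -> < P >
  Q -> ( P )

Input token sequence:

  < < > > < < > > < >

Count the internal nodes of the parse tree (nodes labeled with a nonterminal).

10

[P [Q < [P [Q < >]] >] [P [Q < [P [Q < >]] >] [P [Q < >]]]]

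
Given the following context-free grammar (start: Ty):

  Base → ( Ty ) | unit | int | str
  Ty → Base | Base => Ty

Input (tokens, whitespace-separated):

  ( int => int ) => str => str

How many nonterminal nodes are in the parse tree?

[Ty [Base ( [Ty [Base int] => [Ty [Base int]]] )] => [Ty [Base str] => [Ty [Base str]]]]

10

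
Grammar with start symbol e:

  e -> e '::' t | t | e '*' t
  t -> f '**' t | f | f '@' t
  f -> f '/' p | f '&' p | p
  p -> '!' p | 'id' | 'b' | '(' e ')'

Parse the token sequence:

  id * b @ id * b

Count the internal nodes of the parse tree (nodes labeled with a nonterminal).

15

[e [e [e [t [f [p id]]]] * [t [f [p b]] @ [t [f [p id]]]]] * [t [f [p b]]]]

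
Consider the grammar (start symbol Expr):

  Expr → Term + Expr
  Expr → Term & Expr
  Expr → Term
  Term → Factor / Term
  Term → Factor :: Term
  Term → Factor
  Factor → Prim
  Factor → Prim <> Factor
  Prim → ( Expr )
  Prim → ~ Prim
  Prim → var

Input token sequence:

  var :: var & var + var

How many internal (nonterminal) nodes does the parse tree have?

15

[Expr [Term [Factor [Prim var]] :: [Term [Factor [Prim var]]]] & [Expr [Term [Factor [Prim var]]] + [Expr [Term [Factor [Prim var]]]]]]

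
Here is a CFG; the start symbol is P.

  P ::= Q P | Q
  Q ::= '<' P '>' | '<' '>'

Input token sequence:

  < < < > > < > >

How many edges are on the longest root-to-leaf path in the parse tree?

[P [Q < [P [Q < [P [Q < >]] >] [P [Q < >]]] >]]

6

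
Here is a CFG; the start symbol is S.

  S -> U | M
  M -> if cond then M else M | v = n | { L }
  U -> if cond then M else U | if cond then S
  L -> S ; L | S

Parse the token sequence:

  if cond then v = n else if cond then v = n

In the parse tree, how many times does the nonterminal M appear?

2

[S [U if cond then [M v = n] else [U if cond then [S [M v = n]]]]]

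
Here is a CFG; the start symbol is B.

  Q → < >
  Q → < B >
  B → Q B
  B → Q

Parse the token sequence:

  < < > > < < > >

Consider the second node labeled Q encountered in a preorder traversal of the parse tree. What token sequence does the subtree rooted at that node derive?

[B [Q < [B [Q < >]] >] [B [Q < [B [Q < >]] >]]]

< >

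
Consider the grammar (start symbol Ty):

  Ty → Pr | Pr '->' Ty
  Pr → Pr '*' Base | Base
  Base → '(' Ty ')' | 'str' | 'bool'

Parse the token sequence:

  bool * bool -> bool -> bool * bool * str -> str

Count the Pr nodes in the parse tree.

7

[Ty [Pr [Pr [Base bool]] * [Base bool]] -> [Ty [Pr [Base bool]] -> [Ty [Pr [Pr [Pr [Base bool]] * [Base bool]] * [Base str]] -> [Ty [Pr [Base str]]]]]]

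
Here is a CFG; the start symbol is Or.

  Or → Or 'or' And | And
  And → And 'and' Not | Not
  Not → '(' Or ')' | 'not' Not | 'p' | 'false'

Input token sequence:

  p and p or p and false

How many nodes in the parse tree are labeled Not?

[Or [Or [And [And [Not p]] and [Not p]]] or [And [And [Not p]] and [Not false]]]

4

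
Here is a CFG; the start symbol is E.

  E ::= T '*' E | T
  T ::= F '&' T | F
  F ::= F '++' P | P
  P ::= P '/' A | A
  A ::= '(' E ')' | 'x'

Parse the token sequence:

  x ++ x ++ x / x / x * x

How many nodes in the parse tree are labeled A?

6

[E [T [F [F [F [P [A x]]] ++ [P [A x]]] ++ [P [P [P [A x]] / [A x]] / [A x]]]] * [E [T [F [P [A x]]]]]]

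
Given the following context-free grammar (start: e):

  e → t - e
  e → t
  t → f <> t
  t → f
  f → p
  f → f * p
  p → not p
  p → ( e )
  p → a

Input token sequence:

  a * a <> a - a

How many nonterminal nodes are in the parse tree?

[e [t [f [f [p a]] * [p a]] <> [t [f [p a]]]] - [e [t [f [p a]]]]]

13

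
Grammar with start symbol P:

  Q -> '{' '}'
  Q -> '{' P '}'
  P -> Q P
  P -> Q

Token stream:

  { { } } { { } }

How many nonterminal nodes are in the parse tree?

[P [Q { [P [Q { }]] }] [P [Q { [P [Q { }]] }]]]

8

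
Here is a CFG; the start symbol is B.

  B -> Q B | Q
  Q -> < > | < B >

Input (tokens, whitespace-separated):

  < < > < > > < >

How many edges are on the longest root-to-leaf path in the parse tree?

5

[B [Q < [B [Q < >] [B [Q < >]]] >] [B [Q < >]]]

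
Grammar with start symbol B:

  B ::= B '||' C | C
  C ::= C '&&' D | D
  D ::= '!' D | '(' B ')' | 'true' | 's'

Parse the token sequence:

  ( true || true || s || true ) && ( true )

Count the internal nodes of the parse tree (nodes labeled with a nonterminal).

[B [C [C [D ( [B [B [B [B [C [D true]]] || [C [D true]]] || [C [D s]]] || [C [D true]]] )]] && [D ( [B [C [D true]]] )]]]

20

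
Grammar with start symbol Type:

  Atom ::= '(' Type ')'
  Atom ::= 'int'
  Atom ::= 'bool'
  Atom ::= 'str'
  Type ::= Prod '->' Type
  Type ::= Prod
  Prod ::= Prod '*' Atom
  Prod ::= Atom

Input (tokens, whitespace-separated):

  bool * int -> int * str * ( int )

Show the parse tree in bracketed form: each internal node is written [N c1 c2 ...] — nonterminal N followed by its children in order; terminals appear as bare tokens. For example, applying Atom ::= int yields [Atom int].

[Type [Prod [Prod [Atom bool]] * [Atom int]] -> [Type [Prod [Prod [Prod [Atom int]] * [Atom str]] * [Atom ( [Type [Prod [Atom int]]] )]]]]

Type
Prod -> Type
Prod * Atom -> Type
Atom * Atom -> Type
bool * Atom -> Type
bool * int -> Type
bool * int -> Prod
bool * int -> Prod * Atom
bool * int -> Prod * Atom * Atom
bool * int -> Atom * Atom * Atom
bool * int -> int * Atom * Atom
bool * int -> int * str * Atom
bool * int -> int * str * ( Type )
bool * int -> int * str * ( Prod )
bool * int -> int * str * ( Atom )
bool * int -> int * str * ( int )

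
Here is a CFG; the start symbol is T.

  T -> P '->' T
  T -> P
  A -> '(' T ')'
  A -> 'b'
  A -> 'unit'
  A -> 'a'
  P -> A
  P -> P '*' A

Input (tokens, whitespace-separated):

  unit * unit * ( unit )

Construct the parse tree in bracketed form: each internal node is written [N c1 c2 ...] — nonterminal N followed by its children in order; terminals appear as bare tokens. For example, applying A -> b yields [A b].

[T [P [P [P [A unit]] * [A unit]] * [A ( [T [P [A unit]]] )]]]

T
P
P * A
P * A * A
A * A * A
unit * A * A
unit * unit * A
unit * unit * ( T )
unit * unit * ( P )
unit * unit * ( A )
unit * unit * ( unit )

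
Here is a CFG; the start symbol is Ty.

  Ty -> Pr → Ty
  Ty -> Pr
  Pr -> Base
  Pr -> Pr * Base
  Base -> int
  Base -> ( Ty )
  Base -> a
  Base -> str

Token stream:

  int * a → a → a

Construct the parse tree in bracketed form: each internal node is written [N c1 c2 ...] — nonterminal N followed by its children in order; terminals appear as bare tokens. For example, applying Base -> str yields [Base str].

Ty
Pr → Ty
Pr * Base → Ty
Base * Base → Ty
int * Base → Ty
int * a → Ty
int * a → Pr → Ty
int * a → Base → Ty
int * a → a → Ty
int * a → a → Pr
int * a → a → Base
int * a → a → a

[Ty [Pr [Pr [Base int]] * [Base a]] → [Ty [Pr [Base a]] → [Ty [Pr [Base a]]]]]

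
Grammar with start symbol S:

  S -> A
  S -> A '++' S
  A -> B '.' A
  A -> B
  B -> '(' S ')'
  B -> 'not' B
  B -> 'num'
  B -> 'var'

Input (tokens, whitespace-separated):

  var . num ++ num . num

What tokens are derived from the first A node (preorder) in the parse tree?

var . num

[S [A [B var] . [A [B num]]] ++ [S [A [B num] . [A [B num]]]]]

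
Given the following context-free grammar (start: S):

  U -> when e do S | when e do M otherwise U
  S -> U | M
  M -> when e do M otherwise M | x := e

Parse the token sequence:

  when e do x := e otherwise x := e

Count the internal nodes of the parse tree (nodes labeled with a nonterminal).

[S [M when e do [M x := e] otherwise [M x := e]]]

4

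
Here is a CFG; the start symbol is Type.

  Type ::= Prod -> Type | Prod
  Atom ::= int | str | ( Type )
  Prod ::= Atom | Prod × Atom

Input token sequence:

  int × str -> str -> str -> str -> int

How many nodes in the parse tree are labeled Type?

[Type [Prod [Prod [Atom int]] × [Atom str]] -> [Type [Prod [Atom str]] -> [Type [Prod [Atom str]] -> [Type [Prod [Atom str]] -> [Type [Prod [Atom int]]]]]]]

5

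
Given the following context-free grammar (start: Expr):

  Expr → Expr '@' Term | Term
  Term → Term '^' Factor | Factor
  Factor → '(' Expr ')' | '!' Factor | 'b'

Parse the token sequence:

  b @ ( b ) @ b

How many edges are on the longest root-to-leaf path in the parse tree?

7

[Expr [Expr [Expr [Term [Factor b]]] @ [Term [Factor ( [Expr [Term [Factor b]]] )]]] @ [Term [Factor b]]]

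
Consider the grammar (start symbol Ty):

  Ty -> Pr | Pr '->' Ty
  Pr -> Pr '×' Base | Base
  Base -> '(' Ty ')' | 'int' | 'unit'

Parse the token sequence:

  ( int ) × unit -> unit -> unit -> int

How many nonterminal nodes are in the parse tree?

[Ty [Pr [Pr [Base ( [Ty [Pr [Base int]]] )]] × [Base unit]] -> [Ty [Pr [Base unit]] -> [Ty [Pr [Base unit]] -> [Ty [Pr [Base int]]]]]]

17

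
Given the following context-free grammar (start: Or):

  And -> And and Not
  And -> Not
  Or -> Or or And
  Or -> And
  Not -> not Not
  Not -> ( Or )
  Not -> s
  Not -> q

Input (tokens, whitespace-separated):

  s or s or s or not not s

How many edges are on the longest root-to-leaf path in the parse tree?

[Or [Or [Or [Or [And [Not s]]] or [And [Not s]]] or [And [Not s]]] or [And [Not not [Not not [Not s]]]]]

6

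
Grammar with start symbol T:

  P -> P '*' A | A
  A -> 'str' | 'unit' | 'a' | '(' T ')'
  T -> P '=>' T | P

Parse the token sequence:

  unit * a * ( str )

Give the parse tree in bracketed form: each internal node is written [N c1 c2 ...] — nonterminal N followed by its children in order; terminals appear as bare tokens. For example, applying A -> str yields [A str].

T
P
P * A
P * A * A
A * A * A
unit * A * A
unit * a * A
unit * a * ( T )
unit * a * ( P )
unit * a * ( A )
unit * a * ( str )

[T [P [P [P [A unit]] * [A a]] * [A ( [T [P [A str]]] )]]]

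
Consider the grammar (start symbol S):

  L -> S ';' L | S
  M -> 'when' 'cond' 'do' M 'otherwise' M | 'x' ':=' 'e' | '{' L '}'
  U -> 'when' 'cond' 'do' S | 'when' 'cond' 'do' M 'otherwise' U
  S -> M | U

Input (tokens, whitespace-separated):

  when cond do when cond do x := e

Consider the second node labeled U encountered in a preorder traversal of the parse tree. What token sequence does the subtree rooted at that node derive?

[S [U when cond do [S [U when cond do [S [M x := e]]]]]]

when cond do x := e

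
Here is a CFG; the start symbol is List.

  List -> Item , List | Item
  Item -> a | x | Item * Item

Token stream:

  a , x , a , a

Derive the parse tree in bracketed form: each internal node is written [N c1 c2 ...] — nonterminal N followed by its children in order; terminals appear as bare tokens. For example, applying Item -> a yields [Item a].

List
Item , List
a , List
a , Item , List
a , x , List
a , x , Item , List
a , x , a , List
a , x , a , Item
a , x , a , a

[List [Item a] , [List [Item x] , [List [Item a] , [List [Item a]]]]]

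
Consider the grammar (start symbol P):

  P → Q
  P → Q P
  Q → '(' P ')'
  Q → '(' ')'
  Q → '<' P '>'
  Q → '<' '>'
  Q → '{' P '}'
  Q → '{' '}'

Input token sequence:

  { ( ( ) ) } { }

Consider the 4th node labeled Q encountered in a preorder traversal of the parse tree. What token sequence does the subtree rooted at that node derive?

[P [Q { [P [Q ( [P [Q ( )]] )]] }] [P [Q { }]]]

{ }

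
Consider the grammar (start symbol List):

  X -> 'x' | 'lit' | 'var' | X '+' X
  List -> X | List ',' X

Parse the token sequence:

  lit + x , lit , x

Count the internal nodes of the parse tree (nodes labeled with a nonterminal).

8

[List [List [List [X [X lit] + [X x]]] , [X lit]] , [X x]]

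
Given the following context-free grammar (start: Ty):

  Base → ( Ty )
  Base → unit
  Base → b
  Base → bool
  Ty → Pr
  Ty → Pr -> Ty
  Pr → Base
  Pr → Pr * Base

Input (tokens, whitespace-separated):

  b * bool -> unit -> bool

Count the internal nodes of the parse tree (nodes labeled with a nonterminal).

[Ty [Pr [Pr [Base b]] * [Base bool]] -> [Ty [Pr [Base unit]] -> [Ty [Pr [Base bool]]]]]

11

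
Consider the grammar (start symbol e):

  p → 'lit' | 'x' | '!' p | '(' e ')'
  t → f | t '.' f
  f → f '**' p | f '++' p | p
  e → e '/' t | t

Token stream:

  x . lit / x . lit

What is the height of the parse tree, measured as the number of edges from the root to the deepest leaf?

[e [e [t [t [f [p x]]] . [f [p lit]]]] / [t [t [f [p x]]] . [f [p lit]]]]

6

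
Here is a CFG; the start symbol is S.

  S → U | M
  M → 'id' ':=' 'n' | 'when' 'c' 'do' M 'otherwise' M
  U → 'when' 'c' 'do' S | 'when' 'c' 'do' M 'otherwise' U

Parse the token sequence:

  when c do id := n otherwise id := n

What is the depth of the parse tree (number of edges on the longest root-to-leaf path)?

3

[S [M when c do [M id := n] otherwise [M id := n]]]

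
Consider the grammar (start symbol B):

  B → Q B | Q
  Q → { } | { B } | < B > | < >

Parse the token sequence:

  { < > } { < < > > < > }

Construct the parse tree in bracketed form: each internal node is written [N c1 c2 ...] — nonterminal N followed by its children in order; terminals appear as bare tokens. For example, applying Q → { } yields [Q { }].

[B [Q { [B [Q < >]] }] [B [Q { [B [Q < [B [Q < >]] >] [B [Q < >]]] }]]]

B
Q B
{ B } B
{ Q } B
{ < > } B
{ < > } Q
{ < > } { B }
{ < > } { Q B }
{ < > } { < B > B }
{ < > } { < Q > B }
{ < > } { < < > > B }
{ < > } { < < > > Q }
{ < > } { < < > > < > }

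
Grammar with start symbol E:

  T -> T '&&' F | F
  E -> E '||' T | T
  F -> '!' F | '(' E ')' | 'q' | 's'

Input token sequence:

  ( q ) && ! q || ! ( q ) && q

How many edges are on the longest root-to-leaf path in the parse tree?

[E [E [T [T [F ( [E [T [F q]]] )]] && [F ! [F q]]]] || [T [T [F ! [F ( [E [T [F q]]] )]]] && [F q]]]

8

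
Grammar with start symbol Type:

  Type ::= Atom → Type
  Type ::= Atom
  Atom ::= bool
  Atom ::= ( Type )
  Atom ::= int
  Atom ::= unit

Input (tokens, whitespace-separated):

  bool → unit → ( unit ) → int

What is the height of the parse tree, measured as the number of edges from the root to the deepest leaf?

6

[Type [Atom bool] → [Type [Atom unit] → [Type [Atom ( [Type [Atom unit]] )] → [Type [Atom int]]]]]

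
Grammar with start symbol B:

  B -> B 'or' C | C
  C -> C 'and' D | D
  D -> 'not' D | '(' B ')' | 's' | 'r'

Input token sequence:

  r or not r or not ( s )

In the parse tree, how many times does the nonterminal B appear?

[B [B [B [C [D r]]] or [C [D not [D r]]]] or [C [D not [D ( [B [C [D s]]] )]]]]

4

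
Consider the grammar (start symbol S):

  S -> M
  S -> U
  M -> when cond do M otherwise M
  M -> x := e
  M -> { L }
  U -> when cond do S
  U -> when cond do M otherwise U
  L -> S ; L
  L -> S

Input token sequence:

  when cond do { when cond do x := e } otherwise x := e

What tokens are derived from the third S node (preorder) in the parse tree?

[S [M when cond do [M { [L [S [U when cond do [S [M x := e]]]]] }] otherwise [M x := e]]]

x := e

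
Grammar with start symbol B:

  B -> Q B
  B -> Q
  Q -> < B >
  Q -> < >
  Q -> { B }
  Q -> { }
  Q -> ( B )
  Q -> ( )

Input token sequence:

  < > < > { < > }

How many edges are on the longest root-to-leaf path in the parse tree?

6

[B [Q < >] [B [Q < >] [B [Q { [B [Q < >]] }]]]]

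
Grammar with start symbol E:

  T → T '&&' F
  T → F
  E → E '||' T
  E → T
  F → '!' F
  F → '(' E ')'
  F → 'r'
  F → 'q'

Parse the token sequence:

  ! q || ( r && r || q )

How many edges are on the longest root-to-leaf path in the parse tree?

8

[E [E [T [F ! [F q]]]] || [T [F ( [E [E [T [T [F r]] && [F r]]] || [T [F q]]] )]]]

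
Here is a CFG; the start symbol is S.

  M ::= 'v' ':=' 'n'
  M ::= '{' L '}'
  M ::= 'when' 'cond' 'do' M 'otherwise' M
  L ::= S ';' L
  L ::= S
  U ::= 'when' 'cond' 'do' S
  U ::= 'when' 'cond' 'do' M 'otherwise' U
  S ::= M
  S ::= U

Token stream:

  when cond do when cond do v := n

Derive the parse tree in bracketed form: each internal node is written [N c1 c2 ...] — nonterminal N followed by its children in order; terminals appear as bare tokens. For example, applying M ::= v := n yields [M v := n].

[S [U when cond do [S [U when cond do [S [M v := n]]]]]]

S
U
when cond do S
when cond do U
when cond do when cond do S
when cond do when cond do M
when cond do when cond do v := n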